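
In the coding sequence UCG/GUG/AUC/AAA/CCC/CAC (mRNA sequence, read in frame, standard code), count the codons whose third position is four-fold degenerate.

Codon 1 UCG (Ser): third position 4-fold.
Codon 2 GUG (Val): third position 4-fold.
Codon 3 AUC (Ile): third position 3-fold.
Codon 4 AAA (Lys): third position 2-fold.
Codon 5 CCC (Pro): third position 4-fold.
Codon 6 CAC (His): third position 2-fold.
Four-fold degenerate third positions: 3.

3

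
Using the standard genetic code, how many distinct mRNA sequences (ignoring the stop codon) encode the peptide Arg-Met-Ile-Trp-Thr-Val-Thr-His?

2304

Arg: 6 codons.
Met: 1 codon.
Ile: 3 codons.
Trp: 1 codon.
Thr: 4 codons.
Val: 4 codons.
Thr: 4 codons.
His: 2 codons.
6 × 1 × 3 × 1 × 4 × 4 × 4 × 2 = 2304.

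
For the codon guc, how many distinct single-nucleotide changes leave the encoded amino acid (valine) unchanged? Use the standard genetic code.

3

Position 1: none → 0 synonymous.
Position 2: none → 0 synonymous.
Position 3: GUU, GUA, GUG → 3 synonymous.
Total: 0 + 0 + 3 = 3.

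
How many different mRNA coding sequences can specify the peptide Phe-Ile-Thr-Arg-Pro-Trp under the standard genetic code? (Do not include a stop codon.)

Phe: 2 codons.
Ile: 3 codons.
Thr: 4 codons.
Arg: 6 codons.
Pro: 4 codons.
Trp: 1 codon.
2 × 3 × 4 × 6 × 4 × 1 = 576.

576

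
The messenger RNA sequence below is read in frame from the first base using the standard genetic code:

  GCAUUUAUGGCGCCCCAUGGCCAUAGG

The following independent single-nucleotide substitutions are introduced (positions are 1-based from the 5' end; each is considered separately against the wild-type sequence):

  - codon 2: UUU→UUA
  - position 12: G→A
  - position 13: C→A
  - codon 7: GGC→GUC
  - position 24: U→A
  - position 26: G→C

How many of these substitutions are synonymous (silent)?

1

Codon 2: UUU (Phe) → UUA (Leu) — missense.
Codon 4: GCG (Ala) → GCA (Ala) — synonymous.
Codon 5: CCC (Pro) → ACC (Thr) — missense.
Codon 7: GGC (Gly) → GUC (Val) — missense.
Codon 8: CAU (His) → CAA (Gln) — missense.
Codon 9: AGG (Arg) → ACG (Thr) — missense.
Synonymous: 1 of 6.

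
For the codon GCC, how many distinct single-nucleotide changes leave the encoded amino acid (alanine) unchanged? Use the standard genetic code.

3

Position 1: none → 0 synonymous.
Position 2: none → 0 synonymous.
Position 3: GCU, GCA, GCG → 3 synonymous.
Total: 0 + 0 + 3 = 3.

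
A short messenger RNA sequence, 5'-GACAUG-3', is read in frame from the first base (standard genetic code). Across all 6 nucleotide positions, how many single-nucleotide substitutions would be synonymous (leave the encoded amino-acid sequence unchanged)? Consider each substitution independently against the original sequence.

Codon 1 (GAC, Asp): 1 synonymous substitution.
Codon 2 (AUG, Met): 0 synonymous substitutions.
Total: 1 + 0 = 1.

1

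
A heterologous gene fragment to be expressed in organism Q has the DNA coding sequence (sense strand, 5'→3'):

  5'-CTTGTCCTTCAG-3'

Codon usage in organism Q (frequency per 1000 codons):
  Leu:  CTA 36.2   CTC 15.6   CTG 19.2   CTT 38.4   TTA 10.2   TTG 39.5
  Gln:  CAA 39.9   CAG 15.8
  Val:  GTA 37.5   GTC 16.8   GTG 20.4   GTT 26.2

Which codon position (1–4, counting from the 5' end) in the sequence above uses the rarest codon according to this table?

Codon 1 CTT (Leu): 38.4 per 1000.
Codon 2 GTC (Val): 16.8 per 1000.
Codon 3 CTT (Leu): 38.4 per 1000.
Codon 4 CAG (Gln): 15.8 per 1000.
Lowest frequency is 15.8 at codon 4.

4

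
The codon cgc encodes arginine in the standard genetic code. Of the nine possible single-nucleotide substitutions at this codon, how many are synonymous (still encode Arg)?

Position 1: none → 0 synonymous.
Position 2: none → 0 synonymous.
Position 3: CGT, CGA, CGG → 3 synonymous.
Total: 0 + 0 + 3 = 3.

3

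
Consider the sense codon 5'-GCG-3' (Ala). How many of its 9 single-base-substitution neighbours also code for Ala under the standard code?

3

Position 1: none → 0 synonymous.
Position 2: none → 0 synonymous.
Position 3: GCU, GCC, GCA → 3 synonymous.
Total: 0 + 0 + 3 = 3.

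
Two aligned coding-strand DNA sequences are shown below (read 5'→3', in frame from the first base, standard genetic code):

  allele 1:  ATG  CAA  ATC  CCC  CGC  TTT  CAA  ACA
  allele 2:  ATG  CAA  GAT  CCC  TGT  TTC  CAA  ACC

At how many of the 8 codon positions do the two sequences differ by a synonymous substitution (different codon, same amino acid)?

Codon 1: ATG Met / ATG Met — identical.
Codon 2: CAA Gln / CAA Gln — identical.
Codon 3: ATC Ile / GAT Asp — nonsynonymous.
Codon 4: CCC Pro / CCC Pro — identical.
Codon 5: CGC Arg / TGT Cys — nonsynonymous.
Codon 6: TTT Phe / TTC Phe — synonymous.
Codon 7: CAA Gln / CAA Gln — identical.
Codon 8: ACA Thr / ACC Thr — synonymous.
Synonymous differences: 2.

2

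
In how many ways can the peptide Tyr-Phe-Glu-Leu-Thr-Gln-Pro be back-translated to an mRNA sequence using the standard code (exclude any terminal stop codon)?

Tyr: 2 codons.
Phe: 2 codons.
Glu: 2 codons.
Leu: 6 codons.
Thr: 4 codons.
Gln: 2 codons.
Pro: 4 codons.
2 × 2 × 2 × 6 × 4 × 2 × 4 = 1536.

1536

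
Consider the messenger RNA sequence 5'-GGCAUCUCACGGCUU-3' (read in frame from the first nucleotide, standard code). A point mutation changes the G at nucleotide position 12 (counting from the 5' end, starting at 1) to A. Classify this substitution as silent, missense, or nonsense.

silent

Position 12 falls in codon 4: CGG → Arg.
After the substitution the codon is CGA → Arg.
Both encode Arg, so the change is synonymous.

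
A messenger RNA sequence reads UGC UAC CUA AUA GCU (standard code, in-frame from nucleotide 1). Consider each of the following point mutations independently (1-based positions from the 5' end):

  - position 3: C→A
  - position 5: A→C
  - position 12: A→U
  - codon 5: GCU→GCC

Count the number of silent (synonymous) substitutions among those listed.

2

Codon 1: UGC (Cys) → UGA (Stop) — nonsense.
Codon 2: UAC (Tyr) → UCC (Ser) — missense.
Codon 4: AUA (Ile) → AUU (Ile) — synonymous.
Codon 5: GCU (Ala) → GCC (Ala) — synonymous.
Synonymous: 2 of 4.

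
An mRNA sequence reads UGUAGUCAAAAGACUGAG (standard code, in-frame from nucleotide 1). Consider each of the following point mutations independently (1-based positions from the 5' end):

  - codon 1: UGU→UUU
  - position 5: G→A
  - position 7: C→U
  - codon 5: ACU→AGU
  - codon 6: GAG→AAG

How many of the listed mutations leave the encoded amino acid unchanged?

0

Codon 1: UGU (Cys) → UUU (Phe) — missense.
Codon 2: AGU (Ser) → AAU (Asn) — missense.
Codon 3: CAA (Gln) → UAA (Stop) — nonsense.
Codon 5: ACU (Thr) → AGU (Ser) — missense.
Codon 6: GAG (Glu) → AAG (Lys) — missense.
Synonymous: 0 of 5.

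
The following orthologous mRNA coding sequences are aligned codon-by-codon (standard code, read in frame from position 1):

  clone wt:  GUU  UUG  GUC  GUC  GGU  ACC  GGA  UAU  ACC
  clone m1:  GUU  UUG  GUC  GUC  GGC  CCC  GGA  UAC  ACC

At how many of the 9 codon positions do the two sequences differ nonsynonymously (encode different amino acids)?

Codon 1: GUU Val / GUU Val — identical.
Codon 2: UUG Leu / UUG Leu — identical.
Codon 3: GUC Val / GUC Val — identical.
Codon 4: GUC Val / GUC Val — identical.
Codon 5: GGU Gly / GGC Gly — synonymous.
Codon 6: ACC Thr / CCC Pro — nonsynonymous.
Codon 7: GGA Gly / GGA Gly — identical.
Codon 8: UAU Tyr / UAC Tyr — synonymous.
Codon 9: ACC Thr / ACC Thr — identical.
Nonsynonymous differences: 1.

1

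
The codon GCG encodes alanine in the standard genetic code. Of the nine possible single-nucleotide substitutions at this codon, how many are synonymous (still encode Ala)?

Position 1: none → 0 synonymous.
Position 2: none → 0 synonymous.
Position 3: GCU, GCC, GCA → 3 synonymous.
Total: 0 + 0 + 3 = 3.

3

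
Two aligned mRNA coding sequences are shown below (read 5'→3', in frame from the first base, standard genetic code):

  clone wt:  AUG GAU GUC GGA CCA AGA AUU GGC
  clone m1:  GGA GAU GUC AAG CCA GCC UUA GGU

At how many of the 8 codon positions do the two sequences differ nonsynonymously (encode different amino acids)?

4

Codon 1: AUG Met / GGA Gly — nonsynonymous.
Codon 2: GAU Asp / GAU Asp — identical.
Codon 3: GUC Val / GUC Val — identical.
Codon 4: GGA Gly / AAG Lys — nonsynonymous.
Codon 5: CCA Pro / CCA Pro — identical.
Codon 6: AGA Arg / GCC Ala — nonsynonymous.
Codon 7: AUU Ile / UUA Leu — nonsynonymous.
Codon 8: GGC Gly / GGU Gly — synonymous.
Nonsynonymous differences: 4.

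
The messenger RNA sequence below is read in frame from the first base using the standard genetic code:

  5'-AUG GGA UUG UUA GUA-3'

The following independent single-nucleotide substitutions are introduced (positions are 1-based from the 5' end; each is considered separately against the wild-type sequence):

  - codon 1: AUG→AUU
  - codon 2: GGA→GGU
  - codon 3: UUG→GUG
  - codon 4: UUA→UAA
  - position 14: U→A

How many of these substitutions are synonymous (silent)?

Codon 1: AUG (Met) → AUU (Ile) — missense.
Codon 2: GGA (Gly) → GGU (Gly) — synonymous.
Codon 3: UUG (Leu) → GUG (Val) — missense.
Codon 4: UUA (Leu) → UAA (Stop) — nonsense.
Codon 5: GUA (Val) → GAA (Glu) — missense.
Synonymous: 1 of 5.

1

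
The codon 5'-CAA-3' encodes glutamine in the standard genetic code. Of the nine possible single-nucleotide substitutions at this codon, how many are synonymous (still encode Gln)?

Position 1: none → 0 synonymous.
Position 2: none → 0 synonymous.
Position 3: CAG → 1 synonymous.
Total: 0 + 0 + 1 = 1.

1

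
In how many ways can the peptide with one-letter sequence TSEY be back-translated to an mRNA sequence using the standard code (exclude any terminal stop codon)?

96

Thr: 4 codons.
Ser: 6 codons.
Glu: 2 codons.
Tyr: 2 codons.
4 × 6 × 2 × 2 = 96.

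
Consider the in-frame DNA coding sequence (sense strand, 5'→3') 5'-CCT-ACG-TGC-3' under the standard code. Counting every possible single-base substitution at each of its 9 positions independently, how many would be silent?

Codon 1 (CCT, Pro): 3 synonymous substitutions.
Codon 2 (ACG, Thr): 3 synonymous substitutions.
Codon 3 (TGC, Cys): 1 synonymous substitution.
Total: 3 + 3 + 1 = 7.

7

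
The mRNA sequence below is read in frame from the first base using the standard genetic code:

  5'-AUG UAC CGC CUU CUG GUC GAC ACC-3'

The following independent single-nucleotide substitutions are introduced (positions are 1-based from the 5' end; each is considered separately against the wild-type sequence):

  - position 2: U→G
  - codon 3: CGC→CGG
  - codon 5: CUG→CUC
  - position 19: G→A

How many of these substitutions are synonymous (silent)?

Codon 1: AUG (Met) → AGG (Arg) — missense.
Codon 3: CGC (Arg) → CGG (Arg) — synonymous.
Codon 5: CUG (Leu) → CUC (Leu) — synonymous.
Codon 7: GAC (Asp) → AAC (Asn) — missense.
Synonymous: 2 of 4.

2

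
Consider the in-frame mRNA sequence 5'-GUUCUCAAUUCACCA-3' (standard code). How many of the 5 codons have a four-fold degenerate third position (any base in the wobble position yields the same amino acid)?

Codon 1 GUU (Val): third position 4-fold.
Codon 2 CUC (Leu): third position 4-fold.
Codon 3 AAU (Asn): third position 2-fold.
Codon 4 UCA (Ser): third position 4-fold.
Codon 5 CCA (Pro): third position 4-fold.
Four-fold degenerate third positions: 4.

4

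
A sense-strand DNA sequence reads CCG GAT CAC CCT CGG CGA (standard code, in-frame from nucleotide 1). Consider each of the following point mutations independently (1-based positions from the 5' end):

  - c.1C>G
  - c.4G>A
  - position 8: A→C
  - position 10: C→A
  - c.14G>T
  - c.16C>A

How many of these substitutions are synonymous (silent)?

Codon 1: CCG (Pro) → GCG (Ala) — missense.
Codon 2: GAT (Asp) → AAT (Asn) — missense.
Codon 3: CAC (His) → CCC (Pro) — missense.
Codon 4: CCT (Pro) → ACT (Thr) — missense.
Codon 5: CGG (Arg) → CTG (Leu) — missense.
Codon 6: CGA (Arg) → AGA (Arg) — synonymous.
Synonymous: 1 of 6.

1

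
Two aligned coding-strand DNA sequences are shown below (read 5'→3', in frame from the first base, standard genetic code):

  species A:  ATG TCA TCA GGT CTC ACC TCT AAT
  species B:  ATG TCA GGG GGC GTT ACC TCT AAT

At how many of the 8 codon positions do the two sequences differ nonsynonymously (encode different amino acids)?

Codon 1: ATG Met / ATG Met — identical.
Codon 2: TCA Ser / TCA Ser — identical.
Codon 3: TCA Ser / GGG Gly — nonsynonymous.
Codon 4: GGT Gly / GGC Gly — synonymous.
Codon 5: CTC Leu / GTT Val — nonsynonymous.
Codon 6: ACC Thr / ACC Thr — identical.
Codon 7: TCT Ser / TCT Ser — identical.
Codon 8: AAT Asn / AAT Asn — identical.
Nonsynonymous differences: 2.

2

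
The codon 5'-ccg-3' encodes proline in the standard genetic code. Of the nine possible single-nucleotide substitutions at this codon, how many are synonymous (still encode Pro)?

Position 1: none → 0 synonymous.
Position 2: none → 0 synonymous.
Position 3: CCU, CCC, CCA → 3 synonymous.
Total: 0 + 0 + 3 = 3.

3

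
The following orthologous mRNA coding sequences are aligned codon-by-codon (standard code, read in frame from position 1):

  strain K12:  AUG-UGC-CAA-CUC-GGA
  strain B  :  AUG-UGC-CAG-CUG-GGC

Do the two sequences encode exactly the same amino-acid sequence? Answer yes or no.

yes

Codon 1: AUG Met / AUG Met — identical.
Codon 2: UGC Cys / UGC Cys — identical.
Codon 3: CAA Gln / CAG Gln — synonymous.
Codon 4: CUC Leu / CUG Leu — synonymous.
Codon 5: GGA Gly / GGC Gly — synonymous.
Nonsynonymous differences: 0 → same protein.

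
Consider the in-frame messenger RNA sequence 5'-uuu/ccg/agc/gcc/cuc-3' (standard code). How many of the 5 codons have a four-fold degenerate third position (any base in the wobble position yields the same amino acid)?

Codon 1 UUU (Phe): third position 2-fold.
Codon 2 CCG (Pro): third position 4-fold.
Codon 3 AGC (Ser): third position 2-fold.
Codon 4 GCC (Ala): third position 4-fold.
Codon 5 CUC (Leu): third position 4-fold.
Four-fold degenerate third positions: 3.

3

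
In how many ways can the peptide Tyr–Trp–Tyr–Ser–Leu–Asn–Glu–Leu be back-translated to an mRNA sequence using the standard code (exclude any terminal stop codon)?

3456

Tyr: 2 codons.
Trp: 1 codon.
Tyr: 2 codons.
Ser: 6 codons.
Leu: 6 codons.
Asn: 2 codons.
Glu: 2 codons.
Leu: 6 codons.
2 × 1 × 2 × 6 × 6 × 2 × 2 × 6 = 3456.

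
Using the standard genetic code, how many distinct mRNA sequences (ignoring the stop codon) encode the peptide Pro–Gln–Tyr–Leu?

96

Pro: 4 codons.
Gln: 2 codons.
Tyr: 2 codons.
Leu: 6 codons.
4 × 2 × 2 × 6 = 96.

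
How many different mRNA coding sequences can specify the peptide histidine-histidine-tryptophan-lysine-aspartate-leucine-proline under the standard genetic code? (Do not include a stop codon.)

384

His: 2 codons.
His: 2 codons.
Trp: 1 codon.
Lys: 2 codons.
Asp: 2 codons.
Leu: 6 codons.
Pro: 4 codons.
2 × 2 × 1 × 2 × 2 × 6 × 4 = 384.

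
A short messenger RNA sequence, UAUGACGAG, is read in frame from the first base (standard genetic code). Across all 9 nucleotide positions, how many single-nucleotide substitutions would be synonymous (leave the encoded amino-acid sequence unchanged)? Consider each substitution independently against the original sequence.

Codon 1 (UAU, Tyr): 1 synonymous substitution.
Codon 2 (GAC, Asp): 1 synonymous substitution.
Codon 3 (GAG, Glu): 1 synonymous substitution.
Total: 1 + 1 + 1 = 3.

3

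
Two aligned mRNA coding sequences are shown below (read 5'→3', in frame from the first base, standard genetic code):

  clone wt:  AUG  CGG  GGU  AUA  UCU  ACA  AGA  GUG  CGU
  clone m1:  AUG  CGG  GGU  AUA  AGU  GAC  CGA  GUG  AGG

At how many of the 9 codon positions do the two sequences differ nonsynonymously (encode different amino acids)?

Codon 1: AUG Met / AUG Met — identical.
Codon 2: CGG Arg / CGG Arg — identical.
Codon 3: GGU Gly / GGU Gly — identical.
Codon 4: AUA Ile / AUA Ile — identical.
Codon 5: UCU Ser / AGU Ser — synonymous.
Codon 6: ACA Thr / GAC Asp — nonsynonymous.
Codon 7: AGA Arg / CGA Arg — synonymous.
Codon 8: GUG Val / GUG Val — identical.
Codon 9: CGU Arg / AGG Arg — synonymous.
Nonsynonymous differences: 1.

1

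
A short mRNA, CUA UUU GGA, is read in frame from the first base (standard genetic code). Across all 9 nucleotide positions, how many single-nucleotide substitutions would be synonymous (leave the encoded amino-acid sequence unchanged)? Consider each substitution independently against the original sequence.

8

Codon 1 (CUA, Leu): 4 synonymous substitutions.
Codon 2 (UUU, Phe): 1 synonymous substitution.
Codon 3 (GGA, Gly): 3 synonymous substitutions.
Total: 4 + 1 + 3 = 8.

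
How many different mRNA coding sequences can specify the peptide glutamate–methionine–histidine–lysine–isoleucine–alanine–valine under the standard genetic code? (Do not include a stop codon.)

Glu: 2 codons.
Met: 1 codon.
His: 2 codons.
Lys: 2 codons.
Ile: 3 codons.
Ala: 4 codons.
Val: 4 codons.
2 × 1 × 2 × 2 × 3 × 4 × 4 = 384.

384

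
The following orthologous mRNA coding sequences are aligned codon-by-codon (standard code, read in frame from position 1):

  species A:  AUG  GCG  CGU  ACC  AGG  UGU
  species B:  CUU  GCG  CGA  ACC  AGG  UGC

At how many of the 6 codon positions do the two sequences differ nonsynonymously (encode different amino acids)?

1

Codon 1: AUG Met / CUU Leu — nonsynonymous.
Codon 2: GCG Ala / GCG Ala — identical.
Codon 3: CGU Arg / CGA Arg — synonymous.
Codon 4: ACC Thr / ACC Thr — identical.
Codon 5: AGG Arg / AGG Arg — identical.
Codon 6: UGU Cys / UGC Cys — synonymous.
Nonsynonymous differences: 1.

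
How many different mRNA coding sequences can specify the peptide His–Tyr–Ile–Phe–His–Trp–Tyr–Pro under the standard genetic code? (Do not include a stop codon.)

384

His: 2 codons.
Tyr: 2 codons.
Ile: 3 codons.
Phe: 2 codons.
His: 2 codons.
Trp: 1 codon.
Tyr: 2 codons.
Pro: 4 codons.
2 × 2 × 3 × 2 × 2 × 1 × 2 × 4 = 384.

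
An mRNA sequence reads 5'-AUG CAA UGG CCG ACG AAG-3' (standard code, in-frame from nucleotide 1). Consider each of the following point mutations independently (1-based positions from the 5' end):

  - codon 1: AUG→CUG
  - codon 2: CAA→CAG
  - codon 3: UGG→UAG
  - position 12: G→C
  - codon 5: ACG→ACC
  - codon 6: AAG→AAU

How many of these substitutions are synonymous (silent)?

3

Codon 1: AUG (Met) → CUG (Leu) — missense.
Codon 2: CAA (Gln) → CAG (Gln) — synonymous.
Codon 3: UGG (Trp) → UAG (Stop) — nonsense.
Codon 4: CCG (Pro) → CCC (Pro) — synonymous.
Codon 5: ACG (Thr) → ACC (Thr) — synonymous.
Codon 6: AAG (Lys) → AAU (Asn) — missense.
Synonymous: 3 of 6.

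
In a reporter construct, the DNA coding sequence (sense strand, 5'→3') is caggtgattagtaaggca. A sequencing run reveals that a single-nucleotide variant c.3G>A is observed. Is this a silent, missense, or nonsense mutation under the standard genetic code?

Position 3 falls in codon 1: CAG → Gln.
After the substitution the codon is CAA → Gln.
Both encode Gln, so the change is synonymous.

silent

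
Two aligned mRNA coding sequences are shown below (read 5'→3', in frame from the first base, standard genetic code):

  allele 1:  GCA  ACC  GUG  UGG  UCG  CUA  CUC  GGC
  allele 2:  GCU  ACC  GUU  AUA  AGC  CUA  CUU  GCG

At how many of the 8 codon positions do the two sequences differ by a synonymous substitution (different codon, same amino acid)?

Codon 1: GCA Ala / GCU Ala — synonymous.
Codon 2: ACC Thr / ACC Thr — identical.
Codon 3: GUG Val / GUU Val — synonymous.
Codon 4: UGG Trp / AUA Ile — nonsynonymous.
Codon 5: UCG Ser / AGC Ser — synonymous.
Codon 6: CUA Leu / CUA Leu — identical.
Codon 7: CUC Leu / CUU Leu — synonymous.
Codon 8: GGC Gly / GCG Ala — nonsynonymous.
Synonymous differences: 4.

4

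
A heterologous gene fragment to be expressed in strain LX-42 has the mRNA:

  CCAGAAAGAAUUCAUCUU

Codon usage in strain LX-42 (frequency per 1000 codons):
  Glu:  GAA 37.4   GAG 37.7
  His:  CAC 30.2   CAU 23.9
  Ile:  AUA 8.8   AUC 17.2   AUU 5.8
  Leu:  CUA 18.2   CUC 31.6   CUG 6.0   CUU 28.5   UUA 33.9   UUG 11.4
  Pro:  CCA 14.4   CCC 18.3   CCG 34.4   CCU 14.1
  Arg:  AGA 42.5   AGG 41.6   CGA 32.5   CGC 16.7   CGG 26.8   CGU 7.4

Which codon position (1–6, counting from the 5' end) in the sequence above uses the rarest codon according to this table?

Codon 1 CCA (Pro): 14.4 per 1000.
Codon 2 GAA (Glu): 37.4 per 1000.
Codon 3 AGA (Arg): 42.5 per 1000.
Codon 4 AUU (Ile): 5.8 per 1000.
Codon 5 CAU (His): 23.9 per 1000.
Codon 6 CUU (Leu): 28.5 per 1000.
Lowest frequency is 5.8 at codon 4.

4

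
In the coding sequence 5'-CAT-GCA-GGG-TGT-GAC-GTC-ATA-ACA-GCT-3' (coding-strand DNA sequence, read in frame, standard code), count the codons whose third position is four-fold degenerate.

Codon 1 CAT (His): third position 2-fold.
Codon 2 GCA (Ala): third position 4-fold.
Codon 3 GGG (Gly): third position 4-fold.
Codon 4 TGT (Cys): third position 2-fold.
Codon 5 GAC (Asp): third position 2-fold.
Codon 6 GTC (Val): third position 4-fold.
Codon 7 ATA (Ile): third position 3-fold.
Codon 8 ACA (Thr): third position 4-fold.
Codon 9 GCT (Ala): third position 4-fold.
Four-fold degenerate third positions: 5.

5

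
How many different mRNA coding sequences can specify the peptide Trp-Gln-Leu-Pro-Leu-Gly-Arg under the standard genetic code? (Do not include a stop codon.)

6912

Trp: 1 codon.
Gln: 2 codons.
Leu: 6 codons.
Pro: 4 codons.
Leu: 6 codons.
Gly: 4 codons.
Arg: 6 codons.
1 × 2 × 6 × 4 × 6 × 4 × 6 = 6912.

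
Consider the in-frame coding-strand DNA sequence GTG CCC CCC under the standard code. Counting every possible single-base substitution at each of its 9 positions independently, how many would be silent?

Codon 1 (GTG, Val): 3 synonymous substitutions.
Codon 2 (CCC, Pro): 3 synonymous substitutions.
Codon 3 (CCC, Pro): 3 synonymous substitutions.
Total: 3 + 3 + 3 = 9.

9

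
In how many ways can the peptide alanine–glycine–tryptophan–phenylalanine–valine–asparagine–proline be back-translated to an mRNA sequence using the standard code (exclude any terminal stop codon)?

Ala: 4 codons.
Gly: 4 codons.
Trp: 1 codon.
Phe: 2 codons.
Val: 4 codons.
Asn: 2 codons.
Pro: 4 codons.
4 × 4 × 1 × 2 × 4 × 2 × 4 = 1024.

1024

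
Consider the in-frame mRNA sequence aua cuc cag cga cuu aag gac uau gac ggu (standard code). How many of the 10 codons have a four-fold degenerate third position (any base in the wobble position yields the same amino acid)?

Codon 1 AUA (Ile): third position 3-fold.
Codon 2 CUC (Leu): third position 4-fold.
Codon 3 CAG (Gln): third position 2-fold.
Codon 4 CGA (Arg): third position 4-fold.
Codon 5 CUU (Leu): third position 4-fold.
Codon 6 AAG (Lys): third position 2-fold.
Codon 7 GAC (Asp): third position 2-fold.
Codon 8 UAU (Tyr): third position 2-fold.
Codon 9 GAC (Asp): third position 2-fold.
Codon 10 GGU (Gly): third position 4-fold.
Four-fold degenerate third positions: 4.

4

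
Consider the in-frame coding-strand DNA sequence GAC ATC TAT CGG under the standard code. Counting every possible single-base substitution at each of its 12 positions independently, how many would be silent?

Codon 1 (GAC, Asp): 1 synonymous substitution.
Codon 2 (ATC, Ile): 2 synonymous substitutions.
Codon 3 (TAT, Tyr): 1 synonymous substitution.
Codon 4 (CGG, Arg): 4 synonymous substitutions.
Total: 1 + 2 + 1 + 4 = 8.

8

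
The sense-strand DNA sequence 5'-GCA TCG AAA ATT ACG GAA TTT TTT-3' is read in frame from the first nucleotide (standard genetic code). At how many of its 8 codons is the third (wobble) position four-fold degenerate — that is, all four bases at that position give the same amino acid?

Codon 1 GCA (Ala): third position 4-fold.
Codon 2 TCG (Ser): third position 4-fold.
Codon 3 AAA (Lys): third position 2-fold.
Codon 4 ATT (Ile): third position 3-fold.
Codon 5 ACG (Thr): third position 4-fold.
Codon 6 GAA (Glu): third position 2-fold.
Codon 7 TTT (Phe): third position 2-fold.
Codon 8 TTT (Phe): third position 2-fold.
Four-fold degenerate third positions: 3.

3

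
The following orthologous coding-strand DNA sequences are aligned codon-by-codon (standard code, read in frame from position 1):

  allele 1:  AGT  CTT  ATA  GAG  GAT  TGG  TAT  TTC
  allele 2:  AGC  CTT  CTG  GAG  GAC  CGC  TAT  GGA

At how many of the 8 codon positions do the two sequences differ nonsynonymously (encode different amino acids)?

3

Codon 1: AGT Ser / AGC Ser — synonymous.
Codon 2: CTT Leu / CTT Leu — identical.
Codon 3: ATA Ile / CTG Leu — nonsynonymous.
Codon 4: GAG Glu / GAG Glu — identical.
Codon 5: GAT Asp / GAC Asp — synonymous.
Codon 6: TGG Trp / CGC Arg — nonsynonymous.
Codon 7: TAT Tyr / TAT Tyr — identical.
Codon 8: TTC Phe / GGA Gly — nonsynonymous.
Nonsynonymous differences: 3.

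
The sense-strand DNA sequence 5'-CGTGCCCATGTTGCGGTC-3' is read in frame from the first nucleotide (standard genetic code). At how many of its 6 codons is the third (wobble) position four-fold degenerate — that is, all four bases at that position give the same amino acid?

5

Codon 1 CGT (Arg): third position 4-fold.
Codon 2 GCC (Ala): third position 4-fold.
Codon 3 CAT (His): third position 2-fold.
Codon 4 GTT (Val): third position 4-fold.
Codon 5 GCG (Ala): third position 4-fold.
Codon 6 GTC (Val): third position 4-fold.
Four-fold degenerate third positions: 5.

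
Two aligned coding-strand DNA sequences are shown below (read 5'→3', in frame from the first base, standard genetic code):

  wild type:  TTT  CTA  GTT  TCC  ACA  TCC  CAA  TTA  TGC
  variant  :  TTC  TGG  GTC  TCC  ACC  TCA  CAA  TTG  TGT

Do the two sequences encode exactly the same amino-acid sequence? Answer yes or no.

no

Codon 1: TTT Phe / TTC Phe — synonymous.
Codon 2: CTA Leu / TGG Trp — nonsynonymous.
Codon 3: GTT Val / GTC Val — synonymous.
Codon 4: TCC Ser / TCC Ser — identical.
Codon 5: ACA Thr / ACC Thr — synonymous.
Codon 6: TCC Ser / TCA Ser — synonymous.
Codon 7: CAA Gln / CAA Gln — identical.
Codon 8: TTA Leu / TTG Leu — synonymous.
Codon 9: TGC Cys / TGT Cys — synonymous.
Nonsynonymous differences: 1 → different protein.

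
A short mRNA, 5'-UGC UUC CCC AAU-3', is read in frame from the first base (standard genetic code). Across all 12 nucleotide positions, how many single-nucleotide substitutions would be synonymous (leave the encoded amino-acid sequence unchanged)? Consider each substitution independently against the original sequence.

Codon 1 (UGC, Cys): 1 synonymous substitution.
Codon 2 (UUC, Phe): 1 synonymous substitution.
Codon 3 (CCC, Pro): 3 synonymous substitutions.
Codon 4 (AAU, Asn): 1 synonymous substitution.
Total: 1 + 1 + 3 + 1 = 6.

6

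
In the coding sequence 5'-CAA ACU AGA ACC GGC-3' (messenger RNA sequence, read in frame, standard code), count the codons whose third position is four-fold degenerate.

Codon 1 CAA (Gln): third position 2-fold.
Codon 2 ACU (Thr): third position 4-fold.
Codon 3 AGA (Arg): third position 2-fold.
Codon 4 ACC (Thr): third position 4-fold.
Codon 5 GGC (Gly): third position 4-fold.
Four-fold degenerate third positions: 3.

3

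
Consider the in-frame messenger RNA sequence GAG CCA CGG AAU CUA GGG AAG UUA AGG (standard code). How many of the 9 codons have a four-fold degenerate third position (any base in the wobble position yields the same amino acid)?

4

Codon 1 GAG (Glu): third position 2-fold.
Codon 2 CCA (Pro): third position 4-fold.
Codon 3 CGG (Arg): third position 4-fold.
Codon 4 AAU (Asn): third position 2-fold.
Codon 5 CUA (Leu): third position 4-fold.
Codon 6 GGG (Gly): third position 4-fold.
Codon 7 AAG (Lys): third position 2-fold.
Codon 8 UUA (Leu): third position 2-fold.
Codon 9 AGG (Arg): third position 2-fold.
Four-fold degenerate third positions: 4.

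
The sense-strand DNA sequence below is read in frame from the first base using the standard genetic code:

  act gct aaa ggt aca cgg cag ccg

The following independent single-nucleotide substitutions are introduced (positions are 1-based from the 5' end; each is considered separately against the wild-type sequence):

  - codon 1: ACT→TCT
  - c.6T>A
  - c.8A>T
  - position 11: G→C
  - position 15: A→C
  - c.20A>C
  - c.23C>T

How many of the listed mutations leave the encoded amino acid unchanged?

Codon 1: ACT (Thr) → TCT (Ser) — missense.
Codon 2: GCT (Ala) → GCA (Ala) — synonymous.
Codon 3: AAA (Lys) → ATA (Ile) — missense.
Codon 4: GGT (Gly) → GCT (Ala) — missense.
Codon 5: ACA (Thr) → ACC (Thr) — synonymous.
Codon 7: CAG (Gln) → CCG (Pro) — missense.
Codon 8: CCG (Pro) → CTG (Leu) — missense.
Synonymous: 2 of 7.

2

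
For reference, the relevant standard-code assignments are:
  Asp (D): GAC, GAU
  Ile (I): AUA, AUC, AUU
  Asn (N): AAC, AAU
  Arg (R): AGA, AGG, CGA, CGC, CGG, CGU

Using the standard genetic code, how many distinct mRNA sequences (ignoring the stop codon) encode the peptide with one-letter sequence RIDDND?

288

Arg: 6 codons.
Ile: 3 codons.
Asp: 2 codons.
Asp: 2 codons.
Asn: 2 codons.
Asp: 2 codons.
6 × 3 × 2 × 2 × 2 × 2 = 288.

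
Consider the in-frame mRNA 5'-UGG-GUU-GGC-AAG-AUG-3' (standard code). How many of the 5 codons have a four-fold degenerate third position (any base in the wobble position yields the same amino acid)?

2

Codon 1 UGG (Trp): third position 1-fold.
Codon 2 GUU (Val): third position 4-fold.
Codon 3 GGC (Gly): third position 4-fold.
Codon 4 AAG (Lys): third position 2-fold.
Codon 5 AUG (Met): third position 1-fold.
Four-fold degenerate third positions: 2.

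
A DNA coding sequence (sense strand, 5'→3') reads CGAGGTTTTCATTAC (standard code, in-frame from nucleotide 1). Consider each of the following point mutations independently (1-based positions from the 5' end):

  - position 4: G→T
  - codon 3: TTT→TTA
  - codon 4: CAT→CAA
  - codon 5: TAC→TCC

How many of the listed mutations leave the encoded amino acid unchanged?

0

Codon 2: GGT (Gly) → TGT (Cys) — missense.
Codon 3: TTT (Phe) → TTA (Leu) — missense.
Codon 4: CAT (His) → CAA (Gln) — missense.
Codon 5: TAC (Tyr) → TCC (Ser) — missense.
Synonymous: 0 of 4.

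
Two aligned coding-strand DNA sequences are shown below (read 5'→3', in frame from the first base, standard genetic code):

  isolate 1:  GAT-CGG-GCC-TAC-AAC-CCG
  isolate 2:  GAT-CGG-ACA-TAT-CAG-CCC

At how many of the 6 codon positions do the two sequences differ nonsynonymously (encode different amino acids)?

2

Codon 1: GAT Asp / GAT Asp — identical.
Codon 2: CGG Arg / CGG Arg — identical.
Codon 3: GCC Ala / ACA Thr — nonsynonymous.
Codon 4: TAC Tyr / TAT Tyr — synonymous.
Codon 5: AAC Asn / CAG Gln — nonsynonymous.
Codon 6: CCG Pro / CCC Pro — synonymous.
Nonsynonymous differences: 2.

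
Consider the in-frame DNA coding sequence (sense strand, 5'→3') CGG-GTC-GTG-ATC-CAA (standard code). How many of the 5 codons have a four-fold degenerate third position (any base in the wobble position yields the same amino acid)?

Codon 1 CGG (Arg): third position 4-fold.
Codon 2 GTC (Val): third position 4-fold.
Codon 3 GTG (Val): third position 4-fold.
Codon 4 ATC (Ile): third position 3-fold.
Codon 5 CAA (Gln): third position 2-fold.
Four-fold degenerate third positions: 3.

3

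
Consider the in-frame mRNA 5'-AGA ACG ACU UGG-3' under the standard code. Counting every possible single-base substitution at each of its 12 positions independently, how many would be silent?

8

Codon 1 (AGA, Arg): 2 synonymous substitutions.
Codon 2 (ACG, Thr): 3 synonymous substitutions.
Codon 3 (ACU, Thr): 3 synonymous substitutions.
Codon 4 (UGG, Trp): 0 synonymous substitutions.
Total: 2 + 3 + 3 + 0 = 8.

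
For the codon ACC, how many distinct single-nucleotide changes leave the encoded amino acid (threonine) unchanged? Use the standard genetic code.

Position 1: none → 0 synonymous.
Position 2: none → 0 synonymous.
Position 3: ACU, ACA, ACG → 3 synonymous.
Total: 0 + 0 + 3 = 3.

3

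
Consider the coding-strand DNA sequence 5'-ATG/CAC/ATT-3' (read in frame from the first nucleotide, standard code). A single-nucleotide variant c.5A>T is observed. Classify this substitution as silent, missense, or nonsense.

missense

Position 5 falls in codon 2: CAC → His.
After the substitution the codon is CTC → Leu.
His ≠ Leu, so this is a missense mutation.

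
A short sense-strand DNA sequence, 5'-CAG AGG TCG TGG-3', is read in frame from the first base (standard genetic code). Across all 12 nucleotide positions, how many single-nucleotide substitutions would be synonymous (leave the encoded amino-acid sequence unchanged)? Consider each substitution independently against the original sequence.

6

Codon 1 (CAG, Gln): 1 synonymous substitution.
Codon 2 (AGG, Arg): 2 synonymous substitutions.
Codon 3 (TCG, Ser): 3 synonymous substitutions.
Codon 4 (TGG, Trp): 0 synonymous substitutions.
Total: 1 + 2 + 3 + 0 = 6.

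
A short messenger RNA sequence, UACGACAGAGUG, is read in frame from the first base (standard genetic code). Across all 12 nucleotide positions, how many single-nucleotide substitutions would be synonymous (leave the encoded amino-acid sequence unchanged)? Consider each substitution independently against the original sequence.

7

Codon 1 (UAC, Tyr): 1 synonymous substitution.
Codon 2 (GAC, Asp): 1 synonymous substitution.
Codon 3 (AGA, Arg): 2 synonymous substitutions.
Codon 4 (GUG, Val): 3 synonymous substitutions.
Total: 1 + 1 + 2 + 3 = 7.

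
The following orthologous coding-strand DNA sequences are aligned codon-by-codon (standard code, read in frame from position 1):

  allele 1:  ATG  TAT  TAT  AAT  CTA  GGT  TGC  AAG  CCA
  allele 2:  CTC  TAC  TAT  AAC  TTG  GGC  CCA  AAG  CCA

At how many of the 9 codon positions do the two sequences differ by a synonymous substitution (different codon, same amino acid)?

4

Codon 1: ATG Met / CTC Leu — nonsynonymous.
Codon 2: TAT Tyr / TAC Tyr — synonymous.
Codon 3: TAT Tyr / TAT Tyr — identical.
Codon 4: AAT Asn / AAC Asn — synonymous.
Codon 5: CTA Leu / TTG Leu — synonymous.
Codon 6: GGT Gly / GGC Gly — synonymous.
Codon 7: TGC Cys / CCA Pro — nonsynonymous.
Codon 8: AAG Lys / AAG Lys — identical.
Codon 9: CCA Pro / CCA Pro — identical.
Synonymous differences: 4.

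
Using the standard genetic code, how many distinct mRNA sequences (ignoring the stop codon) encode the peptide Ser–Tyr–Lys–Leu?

144

Ser: 6 codons.
Tyr: 2 codons.
Lys: 2 codons.
Leu: 6 codons.
6 × 2 × 2 × 6 = 144.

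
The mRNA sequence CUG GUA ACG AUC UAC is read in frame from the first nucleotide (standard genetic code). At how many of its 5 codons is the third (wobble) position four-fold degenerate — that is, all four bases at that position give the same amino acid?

3

Codon 1 CUG (Leu): third position 4-fold.
Codon 2 GUA (Val): third position 4-fold.
Codon 3 ACG (Thr): third position 4-fold.
Codon 4 AUC (Ile): third position 3-fold.
Codon 5 UAC (Tyr): third position 2-fold.
Four-fold degenerate third positions: 3.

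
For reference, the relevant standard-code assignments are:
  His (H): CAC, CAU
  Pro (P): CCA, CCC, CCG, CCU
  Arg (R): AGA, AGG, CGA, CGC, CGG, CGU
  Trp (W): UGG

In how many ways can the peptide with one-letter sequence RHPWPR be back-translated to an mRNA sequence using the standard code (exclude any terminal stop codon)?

Arg: 6 codons.
His: 2 codons.
Pro: 4 codons.
Trp: 1 codon.
Pro: 4 codons.
Arg: 6 codons.
6 × 2 × 4 × 1 × 4 × 6 = 1152.

1152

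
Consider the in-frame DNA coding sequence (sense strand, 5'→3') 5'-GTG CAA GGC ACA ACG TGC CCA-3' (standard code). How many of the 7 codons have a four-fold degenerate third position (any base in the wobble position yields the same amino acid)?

5

Codon 1 GTG (Val): third position 4-fold.
Codon 2 CAA (Gln): third position 2-fold.
Codon 3 GGC (Gly): third position 4-fold.
Codon 4 ACA (Thr): third position 4-fold.
Codon 5 ACG (Thr): third position 4-fold.
Codon 6 TGC (Cys): third position 2-fold.
Codon 7 CCA (Pro): third position 4-fold.
Four-fold degenerate third positions: 5.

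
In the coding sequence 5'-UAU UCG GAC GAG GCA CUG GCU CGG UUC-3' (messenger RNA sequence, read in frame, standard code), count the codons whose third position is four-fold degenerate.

Codon 1 UAU (Tyr): third position 2-fold.
Codon 2 UCG (Ser): third position 4-fold.
Codon 3 GAC (Asp): third position 2-fold.
Codon 4 GAG (Glu): third position 2-fold.
Codon 5 GCA (Ala): third position 4-fold.
Codon 6 CUG (Leu): third position 4-fold.
Codon 7 GCU (Ala): third position 4-fold.
Codon 8 CGG (Arg): third position 4-fold.
Codon 9 UUC (Phe): third position 2-fold.
Four-fold degenerate third positions: 5.

5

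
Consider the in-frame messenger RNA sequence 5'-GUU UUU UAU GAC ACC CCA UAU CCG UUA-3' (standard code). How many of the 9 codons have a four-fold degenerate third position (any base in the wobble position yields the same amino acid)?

4

Codon 1 GUU (Val): third position 4-fold.
Codon 2 UUU (Phe): third position 2-fold.
Codon 3 UAU (Tyr): third position 2-fold.
Codon 4 GAC (Asp): third position 2-fold.
Codon 5 ACC (Thr): third position 4-fold.
Codon 6 CCA (Pro): third position 4-fold.
Codon 7 UAU (Tyr): third position 2-fold.
Codon 8 CCG (Pro): third position 4-fold.
Codon 9 UUA (Leu): third position 2-fold.
Four-fold degenerate third positions: 4.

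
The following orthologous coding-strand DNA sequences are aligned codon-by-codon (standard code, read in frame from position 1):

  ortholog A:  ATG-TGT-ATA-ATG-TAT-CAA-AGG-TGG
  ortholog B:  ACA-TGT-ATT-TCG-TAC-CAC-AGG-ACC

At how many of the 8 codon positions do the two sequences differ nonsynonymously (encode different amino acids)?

4

Codon 1: ATG Met / ACA Thr — nonsynonymous.
Codon 2: TGT Cys / TGT Cys — identical.
Codon 3: ATA Ile / ATT Ile — synonymous.
Codon 4: ATG Met / TCG Ser — nonsynonymous.
Codon 5: TAT Tyr / TAC Tyr — synonymous.
Codon 6: CAA Gln / CAC His — nonsynonymous.
Codon 7: AGG Arg / AGG Arg — identical.
Codon 8: TGG Trp / ACC Thr — nonsynonymous.
Nonsynonymous differences: 4.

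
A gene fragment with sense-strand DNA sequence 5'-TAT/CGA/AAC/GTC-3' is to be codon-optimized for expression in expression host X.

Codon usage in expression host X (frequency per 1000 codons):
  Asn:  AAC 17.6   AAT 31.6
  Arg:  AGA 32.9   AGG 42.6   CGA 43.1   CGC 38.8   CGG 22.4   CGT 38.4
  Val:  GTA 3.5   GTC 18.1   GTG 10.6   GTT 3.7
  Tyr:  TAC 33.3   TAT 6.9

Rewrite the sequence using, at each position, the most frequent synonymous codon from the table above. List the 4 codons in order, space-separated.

TAC CGA AAT GTC

Codon 1 (Tyr): best is TAC at 33.3.
Codon 2 (Arg): best is CGA at 43.1.
Codon 3 (Asn): best is AAT at 31.6.
Codon 4 (Val): best is GTC at 18.1.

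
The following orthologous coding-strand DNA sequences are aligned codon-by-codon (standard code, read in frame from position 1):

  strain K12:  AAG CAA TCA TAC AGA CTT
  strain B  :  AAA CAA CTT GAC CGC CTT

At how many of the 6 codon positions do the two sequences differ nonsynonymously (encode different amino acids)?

Codon 1: AAG Lys / AAA Lys — synonymous.
Codon 2: CAA Gln / CAA Gln — identical.
Codon 3: TCA Ser / CTT Leu — nonsynonymous.
Codon 4: TAC Tyr / GAC Asp — nonsynonymous.
Codon 5: AGA Arg / CGC Arg — synonymous.
Codon 6: CTT Leu / CTT Leu — identical.
Nonsynonymous differences: 2.

2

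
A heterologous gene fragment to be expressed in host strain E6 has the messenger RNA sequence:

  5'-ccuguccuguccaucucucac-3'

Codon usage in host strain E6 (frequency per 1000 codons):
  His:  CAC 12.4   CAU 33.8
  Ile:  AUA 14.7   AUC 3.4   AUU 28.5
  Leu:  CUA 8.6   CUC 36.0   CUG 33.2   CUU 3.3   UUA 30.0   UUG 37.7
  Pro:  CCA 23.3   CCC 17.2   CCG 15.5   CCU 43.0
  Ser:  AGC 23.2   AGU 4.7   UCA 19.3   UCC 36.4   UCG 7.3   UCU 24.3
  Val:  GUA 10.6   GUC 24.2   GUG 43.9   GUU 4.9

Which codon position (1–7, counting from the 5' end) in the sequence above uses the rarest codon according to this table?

5

Codon 1 CCU (Pro): 43.0 per 1000.
Codon 2 GUC (Val): 24.2 per 1000.
Codon 3 CUG (Leu): 33.2 per 1000.
Codon 4 UCC (Ser): 36.4 per 1000.
Codon 5 AUC (Ile): 3.4 per 1000.
Codon 6 UCU (Ser): 24.3 per 1000.
Codon 7 CAC (His): 12.4 per 1000.
Lowest frequency is 3.4 at codon 5.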